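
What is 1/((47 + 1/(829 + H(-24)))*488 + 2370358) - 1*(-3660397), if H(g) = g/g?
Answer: 3635569456890253/993217254 ≈ 3.6604e+6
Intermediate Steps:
H(g) = 1
1/((47 + 1/(829 + H(-24)))*488 + 2370358) - 1*(-3660397) = 1/((47 + 1/(829 + 1))*488 + 2370358) - 1*(-3660397) = 1/((47 + 1/830)*488 + 2370358) + 3660397 = 1/((39011/830)*488 + 2370358) + 3660397 = 1/(9518684/415 + 2370358) + 3660397 = 1/(993217254/415) + 3660397 = 415/993217254 + 3660397 = 3635569456890253/993217254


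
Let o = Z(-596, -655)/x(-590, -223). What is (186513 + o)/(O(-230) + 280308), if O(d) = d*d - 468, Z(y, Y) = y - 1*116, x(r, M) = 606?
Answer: 56513083/100820220 ≈ 0.56053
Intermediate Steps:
Z(y, Y) = -116 + y (Z(y, Y) = y - 116 = -116 + y)
O(d) = -468 + d**2 (O(d) = d**2 - 468 = -468 + d**2)
o = -356/303 (o = (-116 - 596)/606 = -712*1/606 = -356/303 ≈ -1.1749)
(186513 + o)/(O(-230) + 280308) = (186513 - 356/303)/((-468 + (-230)**2) + 280308) = 56513083/(303*((-468 + 52900) + 280308)) = 56513083/(303*(52432 + 280308)) = (56513083/303)/332740 = (56513083/303)*(1/332740) = 56513083/100820220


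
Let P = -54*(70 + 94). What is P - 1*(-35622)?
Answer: 26766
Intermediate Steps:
P = -8856 (P = -54*164 = -8856)
P - 1*(-35622) = -8856 - 1*(-35622) = -8856 + 35622 = 26766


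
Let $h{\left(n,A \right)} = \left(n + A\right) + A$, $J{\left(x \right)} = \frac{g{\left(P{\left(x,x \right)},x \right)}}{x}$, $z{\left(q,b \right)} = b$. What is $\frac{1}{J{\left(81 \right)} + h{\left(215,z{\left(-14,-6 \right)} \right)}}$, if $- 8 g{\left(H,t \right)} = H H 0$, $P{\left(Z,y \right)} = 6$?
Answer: $\frac{1}{203} \approx 0.0049261$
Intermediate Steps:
$g{\left(H,t \right)} = 0$ ($g{\left(H,t \right)} = - \frac{H H 0}{8} = - \frac{H^{2} \cdot 0}{8} = \left(- \frac{1}{8}\right) 0 = 0$)
$J{\left(x \right)} = 0$ ($J{\left(x \right)} = \frac{0}{x} = 0$)
$h{\left(n,A \right)} = n + 2 A$ ($h{\left(n,A \right)} = \left(A + n\right) + A = n + 2 A$)
$\frac{1}{J{\left(81 \right)} + h{\left(215,z{\left(-14,-6 \right)} \right)}} = \frac{1}{0 + \left(215 + 2 \left(-6\right)\right)} = \frac{1}{0 + \left(215 - 12\right)} = \frac{1}{0 + 203} = \frac{1}{203}$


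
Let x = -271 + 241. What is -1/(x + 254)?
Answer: -1/224 ≈ -0.0044643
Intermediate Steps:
x = -30
-1/(x + 254) = -1/(-30 + 254) = -1/224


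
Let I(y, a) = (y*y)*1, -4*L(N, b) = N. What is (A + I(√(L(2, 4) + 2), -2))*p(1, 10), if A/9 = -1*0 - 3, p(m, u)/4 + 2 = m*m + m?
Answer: 0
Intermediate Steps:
L(N, b) = -N/4
p(m, u) = -8 + 4*m + 4*m² (p(m, u) = -8 + 4*(m*m + m) = -8 + 4*(m² + m) = -8 + 4*(m + m²) = -8 + (4*m + 4*m²) = -8 + 4*m + 4*m²)
A = -27 (A = 9*(-1*0 - 3) = 9*(0 - 3) = 9*(-3) = -27)
I(y, a) = y² (I(y, a) = y²*1 = y²)
(A + I(√(L(2, 4) + 2), -2))*p(1, 10) = (-27 + (√(-¼*2 + 2))²)*(-8 + 4*1 + 4*1²) = (-27 + (√(-½ + 2))²)*(-8 + 4 + 4*1) = (-27 + (√(3/2))²)*(-8 + 4 + 4) = (-27 + (√6/2)²)*0 = (-27 + 3/2)*0 = -51/2*0 = 0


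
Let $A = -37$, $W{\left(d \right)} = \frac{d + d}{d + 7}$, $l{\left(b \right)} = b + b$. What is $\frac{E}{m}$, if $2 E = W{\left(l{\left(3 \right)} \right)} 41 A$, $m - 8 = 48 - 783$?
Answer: $\frac{9102}{9451} \approx 0.96307$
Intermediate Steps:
$l{\left(b \right)} = 2 b$
$W{\left(d \right)} = \frac{2 d}{7 + d}$
$m = -727$ ($m = 8 + \left(48 - 783\right) = 8 - 735 = -727$)
$E = - \frac{9102}{13}$ ($E = \frac{\frac{2 \cdot 2 \cdot 3}{7 + 2 \cdot 3} \cdot 41 \left(-37\right)}{2} = \frac{2 \cdot 6 \frac{1}{7 + 6} \cdot 41 \left(-37\right)}{2} = \frac{2 \cdot 6 \cdot \frac{1}{13} \cdot 41 \left(-37\right)}{2} = \frac{\frac{12}{13} \cdot 41 \left(-37\right)}{2} = \frac{\frac{492}{13} \left(-37\right)}{2} = \frac{1}{2} \left(- \frac{18204}{13}\right) = - \frac{9102}{13} \approx -700.15$)
$\frac{E}{m} = - \frac{9102}{13 \left(-727\right)} = \left(- \frac{9102}{13}\right) \left(- \frac{1}{727}\right) = \frac{9102}{9451}$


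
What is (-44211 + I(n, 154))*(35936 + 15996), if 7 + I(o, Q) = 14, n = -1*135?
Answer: -2295602128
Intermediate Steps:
n = -135
I(o, Q) = 7 (I(o, Q) = -7 + 14 = 7)
(-44211 + I(n, 154))*(35936 + 15996) = (-44211 + 7)*(35936 + 15996) = -44204*51932 = -2295602128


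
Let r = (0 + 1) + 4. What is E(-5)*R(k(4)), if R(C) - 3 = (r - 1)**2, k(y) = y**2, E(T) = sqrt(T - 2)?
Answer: 19*I*sqrt(7) ≈ 50.269*I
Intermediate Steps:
E(T) = sqrt(-2 + T)
r = 5 (r = 1 + 4 = 5)
R(C) = 19 (R(C) = 3 + (5 - 1)**2 = 3 + 4**2 = 3 + 16 = 19)
E(-5)*R(k(4)) = sqrt(-2 - 5)*19 = sqrt(-7)*19 = (I*sqrt(7))*19 = 19*I*sqrt(7)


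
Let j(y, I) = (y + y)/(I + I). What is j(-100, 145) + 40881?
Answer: 1185529/29 ≈ 40880.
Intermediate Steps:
j(y, I) = y/I (j(y, I) = (2*y)/((2*I)) = (2*y)*(1/(2*I)) = y/I)
j(-100, 145) + 40881 = -100/145 + 40881 = -100*1/145 + 40881 = -20/29 + 40881 = 1185529/29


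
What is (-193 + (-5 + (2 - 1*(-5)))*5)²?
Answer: 33489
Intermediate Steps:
(-193 + (-5 + (2 - 1*(-5)))*5)² = (-193 + (-5 + (2 + 5))*5)² = (-193 + (-5 + 7)*5)² = (-193 + 2*5)² = (-193 + 10)² = (-183)² = 33489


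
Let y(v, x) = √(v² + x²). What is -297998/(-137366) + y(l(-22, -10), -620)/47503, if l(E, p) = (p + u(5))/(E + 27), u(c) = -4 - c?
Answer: 148999/68683 + √9610361/237515 ≈ 2.1824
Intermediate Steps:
l(E, p) = (-9 + p)/(27 + E) (l(E, p) = (p + (-4 - 1*5))/(E + 27) = (p + (-4 - 5))/(27 + E) = (p - 9)/(27 + E) = (-9 + p)/(27 + E))
-297998/(-137366) + y(l(-22, -10), -620)/47503 = -297998/(-137366) + √(((-9 - 10)/(27 - 22))² + (-620)²)/47503 = -297998*(-1/137366) + √((-19/5)² + 384400)*(1/47503) = 148999/68683 + √(((⅕)*(-19))² + 384400)*(1/47503) = 148999/68683 + √((-19/5)² + 384400)*(1/47503) = 148999/68683 + √(361/25 + 384400)*(1/47503) = 148999/68683 + √(9610361/25)*(1/47503) = 148999/68683 + (√9610361/5)*(1/47503) = 148999/68683 + √9610361/237515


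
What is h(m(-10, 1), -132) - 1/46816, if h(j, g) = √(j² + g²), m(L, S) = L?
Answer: -1/46816 + 2*√4381 ≈ 132.38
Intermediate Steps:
h(j, g) = √(g² + j²)
h(m(-10, 1), -132) - 1/46816 = √((-132)² + (-10)²) - 1/46816 = √(17424 + 100) - 1*1/46816 = √17524 - 1/46816 = 2*√4381 - 1/46816 = -1/46816 + 2*√4381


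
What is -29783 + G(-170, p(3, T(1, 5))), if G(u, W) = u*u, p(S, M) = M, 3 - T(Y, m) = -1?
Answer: -883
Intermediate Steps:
T(Y, m) = 4 (T(Y, m) = 3 - 1*(-1) = 3 + 1 = 4)
G(u, W) = u**2
-29783 + G(-170, p(3, T(1, 5))) = -29783 + (-170)**2 = -29783 + 28900 = -883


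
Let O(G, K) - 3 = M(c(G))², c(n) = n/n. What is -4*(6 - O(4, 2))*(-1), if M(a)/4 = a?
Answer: -52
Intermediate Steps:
c(n) = 1
M(a) = 4*a
O(G, K) = 19 (O(G, K) = 3 + (4*1)² = 3 + 4² = 3 + 16 = 19)
-4*(6 - O(4, 2))*(-1) = -4*(6 - 1*19)*(-1) = -4*(6 - 19)*(-1) = -4*(-13)*(-1) = 52*(-1) = -52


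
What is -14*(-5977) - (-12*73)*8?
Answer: 90686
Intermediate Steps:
-14*(-5977) - (-12*73)*8 = 83678 - (-876)*8 = 83678 - 1*(-7008) = 83678 + 7008 = 90686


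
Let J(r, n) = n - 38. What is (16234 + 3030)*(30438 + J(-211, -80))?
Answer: 584084480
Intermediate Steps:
J(r, n) = -38 + n
(16234 + 3030)*(30438 + J(-211, -80)) = (16234 + 3030)*(30438 + (-38 - 80)) = 19264*(30438 - 118) = 19264*30320 = 584084480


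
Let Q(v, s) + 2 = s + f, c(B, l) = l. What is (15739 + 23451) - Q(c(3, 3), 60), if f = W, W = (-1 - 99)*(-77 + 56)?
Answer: 37032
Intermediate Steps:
W = 2100 (W = -100*(-21) = 2100)
f = 2100
Q(v, s) = 2098 + s (Q(v, s) = -2 + (s + 2100) = -2 + (2100 + s) = 2098 + s)
(15739 + 23451) - Q(c(3, 3), 60) = (15739 + 23451) - (2098 + 60) = 39190 - 1*2158 = 39190 - 2158 = 37032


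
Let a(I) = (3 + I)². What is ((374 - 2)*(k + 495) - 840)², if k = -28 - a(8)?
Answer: 16351248384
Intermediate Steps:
k = -149 (k = -28 - (3 + 8)² = -28 - 1*11² = -28 - 1*121 = -28 - 121 = -149)
((374 - 2)*(k + 495) - 840)² = ((374 - 2)*(-149 + 495) - 840)² = (372*346 - 840)² = (128712 - 840)² = 127872² = 16351248384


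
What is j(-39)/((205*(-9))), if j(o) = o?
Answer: 13/615 ≈ 0.021138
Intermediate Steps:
j(-39)/((205*(-9))) = -39/(205*(-9)) = -39/(-1845) = -39*(-1/1845) = 13/615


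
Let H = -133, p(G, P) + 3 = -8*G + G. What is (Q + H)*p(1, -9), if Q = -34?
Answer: 1670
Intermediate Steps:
p(G, P) = -3 - 7*G (p(G, P) = -3 + (-8*G + G) = -3 - 7*G)
(Q + H)*p(1, -9) = (-34 - 133)*(-3 - 7*1) = -167*(-3 - 7) = -167*(-10) = 1670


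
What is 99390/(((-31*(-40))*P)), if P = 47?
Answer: 9939/5828 ≈ 1.7054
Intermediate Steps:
99390/(((-31*(-40))*P)) = 99390/((-31*(-40)*47)) = 99390/((1240*47)) = 99390/58280 = 99390*(1/58280) = 9939/5828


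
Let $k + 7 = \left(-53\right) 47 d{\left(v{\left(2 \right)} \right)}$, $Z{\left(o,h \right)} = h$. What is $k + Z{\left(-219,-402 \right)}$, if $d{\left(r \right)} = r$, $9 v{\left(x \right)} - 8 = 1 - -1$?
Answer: $- \frac{28591}{9} \approx -3176.8$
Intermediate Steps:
$v{\left(x \right)} = \frac{10}{9}$ ($v{\left(x \right)} = \frac{8}{9} + \frac{1 - -1}{9} = \frac{8}{9} + \frac{1 + 1}{9} = \frac{8}{9} + \frac{1}{9} \cdot 2 = \frac{8}{9} + \frac{2}{9} = \frac{10}{9}$)
$k = - \frac{24973}{9}$ ($k = -7 + \left(-53\right) 47 \cdot \frac{10}{9} = -7 - \frac{24910}{9} = - \frac{24973}{9} \approx -2774.8$)
$k + Z{\left(-219,-402 \right)} = - \frac{24973}{9} - 402 = - \frac{28591}{9}$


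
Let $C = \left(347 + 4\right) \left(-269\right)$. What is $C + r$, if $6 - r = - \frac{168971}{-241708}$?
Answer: $- \frac{22820546375}{241708} \approx -94414.0$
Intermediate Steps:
$r = \frac{1281277}{241708}$ ($r = 6 - - \frac{168971}{-241708} = 6 - \left(-168971\right) \left(- \frac{1}{241708}\right) = 6 - \frac{168971}{241708} = \frac{1281277}{241708} \approx 5.3009$)
$C = -94419$ ($C = 351 \left(-269\right) = -94419$)
$C + r = -94419 + \frac{1281277}{241708} = - \frac{22820546375}{241708}$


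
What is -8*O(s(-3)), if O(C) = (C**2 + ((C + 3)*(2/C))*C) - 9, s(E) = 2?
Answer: -40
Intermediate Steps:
O(C) = -3 + C**2 + 2*C (O(C) = (C**2 + ((3 + C)*(2/C))*C) - 9 = (C**2 + (2*(3 + C)/C)*C) - 9 = (C**2 + (6 + 2*C)) - 9 = (6 + C**2 + 2*C) - 9 = -3 + C**2 + 2*C)
-8*O(s(-3)) = -8*(-3 + 2**2 + 2*2) = -8*(-3 + 4 + 4) = -8*5 = -40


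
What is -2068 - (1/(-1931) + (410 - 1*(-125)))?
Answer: -5026392/1931 ≈ -2603.0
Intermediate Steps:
-2068 - (1/(-1931) + (410 - 1*(-125))) = -2068 - (-1/1931 + (410 + 125)) = -2068 - (-1/1931 + 535) = -2068 - 1*1033084/1931 = -2068 - 1033084/1931 = -5026392/1931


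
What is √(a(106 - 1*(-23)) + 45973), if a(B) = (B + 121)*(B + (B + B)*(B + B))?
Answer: √16719223 ≈ 4088.9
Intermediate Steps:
a(B) = (121 + B)*(B + 4*B²) (a(B) = (121 + B)*(B + (2*B)*(2*B)) = (121 + B)*(B + 4*B²))
√(a(106 - 1*(-23)) + 45973) = √((106 - 1*(-23))*(121 + 4*(106 - 1*(-23))² + 485*(106 - 1*(-23))) + 45973) = √((106 + 23)*(121 + 4*(106 + 23)² + 485*(106 + 23)) + 45973) = √(129*(121 + 4*129² + 485*129) + 45973) = √(129*(121 + 4*16641 + 62565) + 45973) = √(129*(121 + 66564 + 62565) + 45973) = √(129*129250 + 45973) = √(16673250 + 45973) = √16719223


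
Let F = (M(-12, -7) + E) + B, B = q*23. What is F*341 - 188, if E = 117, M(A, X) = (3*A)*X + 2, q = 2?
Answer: 142009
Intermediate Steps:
M(A, X) = 2 + 3*A*X (M(A, X) = 3*A*X + 2 = 2 + 3*A*X)
B = 46 (B = 2*23 = 46)
F = 417 (F = ((2 + 3*(-12)*(-7)) + 117) + 46 = ((2 + 252) + 117) + 46 = (254 + 117) + 46 = 371 + 46 = 417)
F*341 - 188 = 417*341 - 188 = 142197 - 188 = 142009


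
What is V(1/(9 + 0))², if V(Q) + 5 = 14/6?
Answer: 64/9 ≈ 7.1111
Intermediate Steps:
V(Q) = -8/3 (V(Q) = -5 + 14/6 = -5 + 14*(⅙) = -5 + 7/3 = -8/3)
V(1/(9 + 0))² = (-8/3)² = 64/9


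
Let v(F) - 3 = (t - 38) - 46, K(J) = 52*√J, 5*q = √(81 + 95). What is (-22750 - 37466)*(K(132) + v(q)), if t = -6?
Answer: 5238792 - 6262464*√33 ≈ -3.0736e+7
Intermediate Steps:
q = 4*√11/5 (q = √(81 + 95)/5 = √176/5 = (4*√11)/5 = 4*√11/5 ≈ 2.6533)
v(F) = -87 (v(F) = 3 + ((-6 - 38) - 46) = 3 + (-44 - 46) = 3 - 90 = -87)
(-22750 - 37466)*(K(132) + v(q)) = (-22750 - 37466)*(52*√132 - 87) = -60216*(52*(2*√33) - 87) = -60216*(104*√33 - 87) = -60216*(-87 + 104*√33) = 5238792 - 6262464*√33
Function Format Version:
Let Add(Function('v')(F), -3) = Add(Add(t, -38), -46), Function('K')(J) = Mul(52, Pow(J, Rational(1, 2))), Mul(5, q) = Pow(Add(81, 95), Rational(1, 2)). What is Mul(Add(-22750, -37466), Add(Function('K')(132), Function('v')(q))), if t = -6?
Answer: Add(5238792, Mul(-6262464, Pow(33, Rational(1, 2)))) ≈ -3.0736e+7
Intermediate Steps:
q = Mul(Rational(4, 5), Pow(11, Rational(1, 2))) (q = Mul(Rational(1, 5), Pow(Add(81, 95), Rational(1, 2))) = Mul(Rational(1, 5), Pow(176, Rational(1, 2))) = Mul(Rational(1, 5), Mul(4, Pow(11, Rational(1, 2)))) = Mul(Rational(4, 5), Pow(11, Rational(1, 2))) ≈ 2.6533)
Function('v')(F) = -87 (Function('v')(F) = Add(3, Add(Add(-6, -38), -46)) = Add(3, Add(-44, -46)) = Add(3, -90) = -87)
Mul(Add(-22750, -37466), Add(Function('K')(132), Function('v')(q))) = Mul(Add(-22750, -37466), Add(Mul(52, Pow(132, Rational(1, 2))), -87)) = Mul(-60216, Add(Mul(52, Mul(2, Pow(33, Rational(1, 2)))), -87)) = Mul(-60216, Add(Mul(104, Pow(33, Rational(1, 2))), -87)) = Mul(-60216, Add(-87, Mul(104, Pow(33, Rational(1, 2))))) = Add(5238792, Mul(-6262464, Pow(33, Rational(1, 2))))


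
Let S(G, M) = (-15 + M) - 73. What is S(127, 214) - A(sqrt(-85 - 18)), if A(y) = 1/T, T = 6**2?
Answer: 4535/36 ≈ 125.97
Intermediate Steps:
T = 36
S(G, M) = -88 + M
A(y) = 1/36
S(127, 214) - A(sqrt(-85 - 18)) = (-88 + 214) - 1*1/36 = 126 - 1/36 = 4535/36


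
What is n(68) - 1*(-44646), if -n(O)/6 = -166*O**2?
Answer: 4650150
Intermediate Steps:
n(O) = 996*O**2 (n(O) = -(-996)*O**2 = 996*O**2)
n(68) - 1*(-44646) = 996*68**2 - 1*(-44646) = 996*4624 + 44646 = 4605504 + 44646 = 4650150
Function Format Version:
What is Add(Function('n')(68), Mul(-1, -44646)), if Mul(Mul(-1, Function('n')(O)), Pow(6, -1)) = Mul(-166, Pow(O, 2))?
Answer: 4650150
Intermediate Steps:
Function('n')(O) = Mul(996, Pow(O, 2)) (Function('n')(O) = Mul(-6, Mul(-166, Pow(O, 2))) = Mul(996, Pow(O, 2)))
Add(Function('n')(68), Mul(-1, -44646)) = Add(Mul(996, Pow(68, 2)), Mul(-1, -44646)) = Add(Mul(996, 4624), 44646) = Add(4605504, 44646) = 4650150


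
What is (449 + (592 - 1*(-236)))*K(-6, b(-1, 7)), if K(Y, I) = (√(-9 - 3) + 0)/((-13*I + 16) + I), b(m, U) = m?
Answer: 1277*I*√3/14 ≈ 157.99*I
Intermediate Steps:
K(Y, I) = 2*I*√3/(16 - 12*I) (K(Y, I) = (√(-12) + 0)/((16 - 13*I) + I) = (2*I*√3 + 0)/(16 - 12*I) = (2*I*√3)/(16 - 12*I) = 2*I*√3/(16 - 12*I))
(449 + (592 - 1*(-236)))*K(-6, b(-1, 7)) = (449 + (592 - 1*(-236)))*(-I*√3/(-8 + 6*(-1))) = (449 + (592 + 236))*(-I*√3/(-8 - 6)) = (449 + 828)*(-1*I*√3/(-14)) = 1277*(-1*I*√3*(-1/14)) = 1277*(I*√3/14) = 1277*I*√3/14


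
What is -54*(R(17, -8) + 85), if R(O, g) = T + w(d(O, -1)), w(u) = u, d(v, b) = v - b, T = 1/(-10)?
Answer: -27783/5 ≈ -5556.6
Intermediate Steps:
T = -⅒ ≈ -0.10000
R(O, g) = 9/10 + O (R(O, g) = -⅒ + (O - 1*(-1)) = -⅒ + (O + 1) = -⅒ + (1 + O) = 9/10 + O)
-54*(R(17, -8) + 85) = -54*((9/10 + 17) + 85) = -54*(179/10 + 85) = -54*1029/10 = -27783/5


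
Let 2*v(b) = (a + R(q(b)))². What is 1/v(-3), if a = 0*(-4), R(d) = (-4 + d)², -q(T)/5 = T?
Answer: 2/14641 ≈ 0.00013660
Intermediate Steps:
q(T) = -5*T
a = 0
v(b) = (-4 - 5*b)⁴/2 (v(b) = (0 + (-4 - 5*b)²)²/2 = ((-4 - 5*b)²)²/2 = (-4 - 5*b)⁴/2)
1/v(-3) = 1/((4 + 5*(-3))⁴/2) = 1/((4 - 15)⁴/2) = 1/((½)*(-11)⁴) = 1/((½)*14641) = 1/(14641/2) = 2/14641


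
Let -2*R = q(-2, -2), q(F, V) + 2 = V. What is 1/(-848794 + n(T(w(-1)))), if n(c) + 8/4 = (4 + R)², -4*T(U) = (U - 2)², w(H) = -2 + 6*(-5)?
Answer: -1/848760 ≈ -1.1782e-6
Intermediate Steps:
q(F, V) = -2 + V
R = 2 (R = -(-2 - 2)/2 = -½*(-4) = 2)
w(H) = -32 (w(H) = -2 - 30 = -32)
T(U) = -(-2 + U)²/4 (T(U) = -(U - 2)²/4 = -(-2 + U)²/4)
n(c) = 34 (n(c) = -2 + (4 + 2)² = -2 + 6² = -2 + 36 = 34)
1/(-848794 + n(T(w(-1)))) = 1/(-848794 + 34) = 1/(-848760) = -1/848760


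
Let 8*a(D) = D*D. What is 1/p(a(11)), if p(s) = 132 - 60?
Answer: 1/72 ≈ 0.013889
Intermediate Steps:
a(D) = D²/8 (a(D) = (D*D)/8 = D²/8)
p(s) = 72
1/p(a(11)) = 1/72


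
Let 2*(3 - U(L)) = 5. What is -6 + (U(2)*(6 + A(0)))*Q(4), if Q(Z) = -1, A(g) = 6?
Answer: -12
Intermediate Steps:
U(L) = 1/2 (U(L) = 3 - 1/2*5 = 3 - 5/2 = 1/2)
-6 + (U(2)*(6 + A(0)))*Q(4) = -6 + ((6 + 6)/2)*(-1) = -6 + ((1/2)*12)*(-1) = -6 + 6*(-1) = -6 - 6 = -12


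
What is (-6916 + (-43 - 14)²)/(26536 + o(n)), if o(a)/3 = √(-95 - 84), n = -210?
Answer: -97307512/704160907 + 11001*I*√179/704160907 ≈ -0.13819 + 0.00020902*I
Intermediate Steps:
o(a) = 3*I*√179 (o(a) = 3*√(-95 - 84) = 3*√(-179) = 3*(I*√179) = 3*I*√179)
(-6916 + (-43 - 14)²)/(26536 + o(n)) = (-6916 + (-43 - 14)²)/(26536 + 3*I*√179) = (-6916 + (-57)²)/(26536 + 3*I*√179) = (-6916 + 3249)/(26536 + 3*I*√179) = -3667/(26536 + 3*I*√179)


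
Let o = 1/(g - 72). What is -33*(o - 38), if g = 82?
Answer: 12507/10 ≈ 1250.7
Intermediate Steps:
o = ⅒ (o = 1/(82 - 72) = 1/10 = ⅒ ≈ 0.10000)
-33*(o - 38) = -33*(⅒ - 38) = -33*(-379/10) = 12507/10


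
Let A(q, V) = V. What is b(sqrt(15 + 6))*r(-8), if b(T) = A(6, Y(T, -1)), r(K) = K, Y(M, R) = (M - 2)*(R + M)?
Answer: -184 + 24*sqrt(21) ≈ -74.018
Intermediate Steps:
Y(M, R) = (-2 + M)*(M + R)
b(T) = 2 + T**2 - 3*T (b(T) = T**2 - 2*T - 2*(-1) + T*(-1) = T**2 - 2*T + 2 - T = 2 + T**2 - 3*T)
b(sqrt(15 + 6))*r(-8) = (2 + (sqrt(15 + 6))**2 - 3*sqrt(15 + 6))*(-8) = (2 + (sqrt(21))**2 - 3*sqrt(21))*(-8) = (2 + 21 - 3*sqrt(21))*(-8) = (23 - 3*sqrt(21))*(-8) = -184 + 24*sqrt(21)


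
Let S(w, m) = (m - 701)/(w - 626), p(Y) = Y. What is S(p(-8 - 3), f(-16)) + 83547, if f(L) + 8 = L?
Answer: 53220164/637 ≈ 83548.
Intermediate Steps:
f(L) = -8 + L
S(w, m) = (-701 + m)/(-626 + w)
S(p(-8 - 3), f(-16)) + 83547 = (-701 + (-8 - 16))/(-626 + (-8 - 3)) + 83547 = (-701 - 24)/(-626 - 11) + 83547 = -725/(-637) + 83547 = -1/637*(-725) + 83547 = 725/637 + 83547 = 53220164/637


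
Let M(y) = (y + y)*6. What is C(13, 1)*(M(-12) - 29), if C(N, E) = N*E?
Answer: -2249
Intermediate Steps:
M(y) = 12*y (M(y) = (2*y)*6 = 12*y)
C(N, E) = E*N
C(13, 1)*(M(-12) - 29) = (1*13)*(12*(-12) - 29) = 13*(-144 - 29) = 13*(-173) = -2249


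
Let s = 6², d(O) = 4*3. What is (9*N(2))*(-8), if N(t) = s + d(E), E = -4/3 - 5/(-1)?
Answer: -3456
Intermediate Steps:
E = 11/3 (E = -4*⅓ - 5*(-1) = -4/3 + 5 = 11/3 ≈ 3.6667)
d(O) = 12
s = 36
N(t) = 48 (N(t) = 36 + 12 = 48)
(9*N(2))*(-8) = (9*48)*(-8) = 432*(-8) = -3456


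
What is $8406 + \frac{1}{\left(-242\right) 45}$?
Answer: $\frac{91541339}{10890} \approx 8406.0$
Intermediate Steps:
$8406 + \frac{1}{\left(-242\right) 45} = 8406 + \frac{1}{-10890} = 8406 - \frac{1}{10890} = \frac{91541339}{10890}$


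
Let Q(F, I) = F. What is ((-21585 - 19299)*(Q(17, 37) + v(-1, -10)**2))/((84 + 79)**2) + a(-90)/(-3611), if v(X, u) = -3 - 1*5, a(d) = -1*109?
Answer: -11955306023/95940659 ≈ -124.61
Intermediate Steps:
a(d) = -109
v(X, u) = -8 (v(X, u) = -3 - 5 = -8)
((-21585 - 19299)*(Q(17, 37) + v(-1, -10)**2))/((84 + 79)**2) + a(-90)/(-3611) = ((-21585 - 19299)*(17 + (-8)**2))/((84 + 79)**2) - 109/(-3611) = (-40884*(17 + 64))/(163**2) - 109*(-1/3611) = -40884*81/26569 + 109/3611 = -3311604*1/26569 + 109/3611 = -3311604/26569 + 109/3611 = -11955306023/95940659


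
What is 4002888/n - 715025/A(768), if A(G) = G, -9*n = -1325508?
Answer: -76675282987/84832512 ≈ -903.84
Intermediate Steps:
n = 441836/3 (n = -⅑*(-1325508) = 441836/3 ≈ 1.4728e+5)
4002888/n - 715025/A(768) = 4002888/(441836/3) - 715025/768 = 4002888*(3/441836) - 715025*1/768 = 3002166/110459 - 715025/768 = -76675282987/84832512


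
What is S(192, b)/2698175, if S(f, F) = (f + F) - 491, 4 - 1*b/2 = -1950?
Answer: 3609/2698175 ≈ 0.0013376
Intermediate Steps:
b = 3908 (b = 8 - 2*(-1950) = 8 + 3900 = 3908)
S(f, F) = -491 + F + f (S(f, F) = (F + f) - 491 = -491 + F + f)
S(192, b)/2698175 = (-491 + 3908 + 192)/2698175 = 3609*(1/2698175) = 3609/2698175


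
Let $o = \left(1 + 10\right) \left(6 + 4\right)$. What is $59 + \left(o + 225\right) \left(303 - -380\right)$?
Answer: $228864$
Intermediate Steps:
$o = 110$ ($o = 11 \cdot 10 = 110$)
$59 + \left(o + 225\right) \left(303 - -380\right) = 59 + \left(110 + 225\right) \left(303 - -380\right) = 59 + 335 \left(303 + 380\right) = 59 + 335 \cdot 683 = 59 + 228805 = 228864$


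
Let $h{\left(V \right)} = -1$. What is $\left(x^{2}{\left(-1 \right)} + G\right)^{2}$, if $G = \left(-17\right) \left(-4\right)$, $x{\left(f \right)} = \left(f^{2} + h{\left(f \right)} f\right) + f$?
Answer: $4761$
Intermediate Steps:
$x{\left(f \right)} = f^{2}$ ($x{\left(f \right)} = \left(f^{2} - f\right) + f = f^{2}$)
$G = 68$
$\left(x^{2}{\left(-1 \right)} + G\right)^{2} = \left(\left(\left(-1\right)^{2}\right)^{2} + 68\right)^{2} = \left(1^{2} + 68\right)^{2} = \left(1 + 68\right)^{2} = 69^{2} = 4761$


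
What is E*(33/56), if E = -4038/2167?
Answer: -6057/5516 ≈ -1.0981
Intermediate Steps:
E = -4038/2167 (E = -4038*1/2167 = -4038/2167 ≈ -1.8634)
E*(33/56) = -12114/(197*56) = -4038/2167*33/56 = -6057/5516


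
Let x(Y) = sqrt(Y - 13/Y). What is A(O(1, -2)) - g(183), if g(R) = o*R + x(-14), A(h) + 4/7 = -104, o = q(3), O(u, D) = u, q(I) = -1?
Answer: 549/7 - I*sqrt(2562)/14 ≈ 78.429 - 3.6154*I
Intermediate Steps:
o = -1
A(h) = -732/7 (A(h) = -4/7 - 104 = -732/7)
g(R) = -R + I*sqrt(2562)/14 (g(R) = -R + sqrt(-14 - 13/(-14)) = -R + sqrt(-14 - 13*(-1/14)) = -R + sqrt(-14 + 13/14) = -R + sqrt(-183/14) = -R + I*sqrt(2562)/14)
A(O(1, -2)) - g(183) = -732/7 - (-1*183 + I*sqrt(2562)/14) = -732/7 - (-183 + I*sqrt(2562)/14) = -732/7 + (183 - I*sqrt(2562)/14) = 549/7 - I*sqrt(2562)/14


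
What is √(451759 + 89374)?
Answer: √541133 ≈ 735.62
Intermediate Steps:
√(451759 + 89374) = √541133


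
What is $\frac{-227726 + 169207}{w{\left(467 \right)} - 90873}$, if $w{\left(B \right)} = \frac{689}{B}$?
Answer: $\frac{27328373}{42437002} \approx 0.64398$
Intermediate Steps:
$\frac{-227726 + 169207}{w{\left(467 \right)} - 90873} = \frac{-227726 + 169207}{\frac{689}{467} - 90873} = - \frac{58519}{689 \cdot \frac{1}{467} - 90873} = - \frac{58519}{\frac{689}{467} - 90873} = - \frac{58519}{- \frac{42437002}{467}} = \left(-58519\right) \left(- \frac{467}{42437002}\right) = \frac{27328373}{42437002}$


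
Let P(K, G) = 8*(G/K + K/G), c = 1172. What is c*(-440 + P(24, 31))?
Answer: -46156876/93 ≈ -4.9631e+5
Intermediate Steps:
P(K, G) = 8*G/K + 8*K/G
c*(-440 + P(24, 31)) = 1172*(-440 + (8*31/24 + 8*24/31)) = 1172*(-440 + (8*31*(1/24) + 8*24*(1/31))) = 1172*(-440 + (31/3 + 192/31)) = 1172*(-440 + 1537/93) = 1172*(-39383/93) = -46156876/93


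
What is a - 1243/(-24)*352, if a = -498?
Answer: 53198/3 ≈ 17733.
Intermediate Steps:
a - 1243/(-24)*352 = -498 - 1243/(-24)*352 = -498 - 1243*(-1/24)*352 = -498 + (1243/24)*352 = -498 + 54692/3 = 53198/3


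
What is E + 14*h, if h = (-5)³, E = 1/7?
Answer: -12249/7 ≈ -1749.9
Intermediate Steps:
E = ⅐ (E = 1*(⅐) = ⅐ ≈ 0.14286)
h = -125
E + 14*h = ⅐ + 14*(-125) = ⅐ - 1750 = -12249/7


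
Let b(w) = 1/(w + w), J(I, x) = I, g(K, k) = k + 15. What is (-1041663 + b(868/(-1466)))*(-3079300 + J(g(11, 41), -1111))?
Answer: 99433651436141/31 ≈ 3.2075e+12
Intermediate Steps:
g(K, k) = 15 + k
b(w) = 1/(2*w)
(-1041663 + b(868/(-1466)))*(-3079300 + J(g(11, 41), -1111)) = (-1041663 + 1/(2*((868/(-1466)))))*(-3079300 + (15 + 41)) = (-1041663 + 1/(2*((868*(-1/1466)))))*(-3079300 + 56) = (-1041663 + 1/(2*(-434/733)))*(-3079244) = (-1041663 + (1/2)*(-733/434))*(-3079244) = (-1041663 - 733/868)*(-3079244) = -904164217/868*(-3079244) = 99433651436141/31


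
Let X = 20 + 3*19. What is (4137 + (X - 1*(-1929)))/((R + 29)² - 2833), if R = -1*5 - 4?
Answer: -6143/2433 ≈ -2.5249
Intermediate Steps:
X = 77 (X = 20 + 57 = 77)
R = -9 (R = -5 - 4 = -9)
(4137 + (X - 1*(-1929)))/((R + 29)² - 2833) = (4137 + (77 - 1*(-1929)))/((-9 + 29)² - 2833) = (4137 + (77 + 1929))/(20² - 2833) = (4137 + 2006)/(400 - 2833) = 6143/(-2433) = 6143*(-1/2433) = -6143/2433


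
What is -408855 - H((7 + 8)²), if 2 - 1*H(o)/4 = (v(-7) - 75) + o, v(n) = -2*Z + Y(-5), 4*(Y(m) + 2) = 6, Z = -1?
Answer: -408257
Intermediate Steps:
Y(m) = -½ (Y(m) = -2 + (¼)*6 = -2 + 3/2 = -½)
v(n) = 3/2 (v(n) = -2*(-1) - ½ = 2 - ½ = 3/2)
H(o) = 302 - 4*o (H(o) = 8 - 4*((3/2 - 75) + o) = 8 - 4*(-147/2 + o) = 8 + (294 - 4*o) = 302 - 4*o)
-408855 - H((7 + 8)²) = -408855 - (302 - 4*(7 + 8)²) = -408855 - (302 - 4*15²) = -408855 - (302 - 4*225) = -408855 - (302 - 900) = -408855 - 1*(-598) = -408855 + 598 = -408257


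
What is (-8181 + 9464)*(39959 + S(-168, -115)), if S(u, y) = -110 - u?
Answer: 51341811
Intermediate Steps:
(-8181 + 9464)*(39959 + S(-168, -115)) = (-8181 + 9464)*(39959 + (-110 - 1*(-168))) = 1283*(39959 + (-110 + 168)) = 1283*(39959 + 58) = 1283*40017 = 51341811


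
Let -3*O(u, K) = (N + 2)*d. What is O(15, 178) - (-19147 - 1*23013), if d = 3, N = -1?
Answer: 42159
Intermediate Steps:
O(u, K) = -1 (O(u, K) = -(-1 + 2)*3/3 = -3/3 = -⅓*3 = -1)
O(15, 178) - (-19147 - 1*23013) = -1 - (-19147 - 1*23013) = -1 - (-19147 - 23013) = -1 - 1*(-42160) = -1 + 42160 = 42159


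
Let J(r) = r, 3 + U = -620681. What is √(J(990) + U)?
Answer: I*√619694 ≈ 787.21*I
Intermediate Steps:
U = -620684 (U = -3 - 620681 = -620684)
√(J(990) + U) = √(990 - 620684) = √(-619694) = I*√619694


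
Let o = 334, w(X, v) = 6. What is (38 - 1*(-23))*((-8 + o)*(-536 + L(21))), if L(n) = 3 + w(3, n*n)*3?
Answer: -10241290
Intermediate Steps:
L(n) = 21 (L(n) = 3 + 6*3 = 3 + 18 = 21)
(38 - 1*(-23))*((-8 + o)*(-536 + L(21))) = (38 - 1*(-23))*((-8 + 334)*(-536 + 21)) = (38 + 23)*(326*(-515)) = 61*(-167890) = -10241290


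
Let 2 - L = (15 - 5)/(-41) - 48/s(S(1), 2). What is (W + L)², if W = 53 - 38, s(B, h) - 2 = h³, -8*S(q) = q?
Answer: 20421361/42025 ≈ 485.93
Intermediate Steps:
S(q) = -q/8
s(B, h) = 2 + h³
L = 1444/205 (L = 2 - ((15 - 5)/(-41) - 48/(2 + 2³)) = 2 - (10*(-1/41) - 48/(2 + 8)) = 2 - (-10/41 - 48/10) = 2 - (-10/41 - 48*⅒) = 2 - (-10/41 - 24/5) = 2 - 1*(-1034/205) = 2 + 1034/205 = 1444/205 ≈ 7.0439)
W = 15
(W + L)² = (15 + 1444/205)² = (4519/205)² = 20421361/42025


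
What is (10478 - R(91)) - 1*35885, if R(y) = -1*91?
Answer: -25316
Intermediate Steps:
R(y) = -91
(10478 - R(91)) - 1*35885 = (10478 - 1*(-91)) - 1*35885 = (10478 + 91) - 35885 = 10569 - 35885 = -25316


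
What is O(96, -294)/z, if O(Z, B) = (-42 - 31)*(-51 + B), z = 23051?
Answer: 25185/23051 ≈ 1.0926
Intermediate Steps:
O(Z, B) = 3723 - 73*B (O(Z, B) = -73*(-51 + B) = 3723 - 73*B)
O(96, -294)/z = (3723 - 73*(-294))/23051 = (3723 + 21462)*(1/23051) = 25185*(1/23051) = 25185/23051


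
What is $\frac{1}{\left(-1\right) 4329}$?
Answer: $- \frac{1}{4329} \approx -0.000231$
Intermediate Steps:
$\frac{1}{\left(-1\right) 4329} = \frac{1}{-4329} = - \frac{1}{4329}$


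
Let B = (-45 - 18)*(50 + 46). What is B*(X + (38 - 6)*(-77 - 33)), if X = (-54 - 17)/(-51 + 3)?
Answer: 21280014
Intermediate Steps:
X = 71/48 (X = -71/(-48) = -71*(-1/48) = 71/48 ≈ 1.4792)
B = -6048 (B = -63*96 = -6048)
B*(X + (38 - 6)*(-77 - 33)) = -6048*(71/48 + (38 - 6)*(-77 - 33)) = -6048*(71/48 + 32*(-110)) = -6048*(71/48 - 3520) = -6048*(-168889/48) = 21280014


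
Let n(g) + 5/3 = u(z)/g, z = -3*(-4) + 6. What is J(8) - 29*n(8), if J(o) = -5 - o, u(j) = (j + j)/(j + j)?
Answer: 761/24 ≈ 31.708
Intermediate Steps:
z = 18 (z = 12 + 6 = 18)
u(j) = 1 (u(j) = (2*j)/((2*j)) = (2*j)*(1/(2*j)) = 1)
n(g) = -5/3 + 1/g
J(8) - 29*n(8) = (-5 - 1*8) - 29*(-5/3 + 1/8) = (-5 - 8) - 29*(-5/3 + ⅛) = -13 - 29*(-37/24) = -13 + 1073/24 = 761/24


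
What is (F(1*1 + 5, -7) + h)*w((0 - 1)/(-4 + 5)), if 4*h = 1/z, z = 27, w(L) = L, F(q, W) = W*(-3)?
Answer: -2269/108 ≈ -21.009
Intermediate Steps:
F(q, W) = -3*W
h = 1/108 (h = (¼)/27 = (¼)*(1/27) = 1/108 ≈ 0.0092593)
(F(1*1 + 5, -7) + h)*w((0 - 1)/(-4 + 5)) = (-3*(-7) + 1/108)*((0 - 1)/(-4 + 5)) = (21 + 1/108)*(-1/1) = 2269*(-1*1)/108 = (2269/108)*(-1) = -2269/108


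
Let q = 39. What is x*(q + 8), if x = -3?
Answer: -141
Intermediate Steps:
x*(q + 8) = -3*(39 + 8) = -3*47 = -141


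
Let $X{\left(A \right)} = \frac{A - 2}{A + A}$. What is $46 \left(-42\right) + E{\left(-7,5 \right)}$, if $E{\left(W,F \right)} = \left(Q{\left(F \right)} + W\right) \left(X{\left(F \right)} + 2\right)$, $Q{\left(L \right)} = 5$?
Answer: $- \frac{9683}{5} \approx -1936.6$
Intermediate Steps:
$X{\left(A \right)} = \frac{-2 + A}{2 A}$
$E{\left(W,F \right)} = \left(2 + \frac{-2 + F}{2 F}\right) \left(5 + W\right)$ ($E{\left(W,F \right)} = \left(5 + W\right) \left(\frac{-2 + F}{2 F} + 2\right) = \left(5 + W\right) \left(2 + \frac{-2 + F}{2 F}\right) = \left(2 + \frac{-2 + F}{2 F}\right) \left(5 + W\right)$)
$46 \left(-42\right) + E{\left(-7,5 \right)} = 46 \left(-42\right) + \left(\frac{25}{2} - \frac{5}{5} + \frac{5}{2} \left(-7\right) - - \frac{7}{5}\right) = -1932 - \left(6 - \frac{7}{5}\right) = -1932 + \left(\frac{25}{2} - 1 - \frac{35}{2} + \frac{7}{5}\right) = -1932 - \frac{23}{5} = - \frac{9683}{5}$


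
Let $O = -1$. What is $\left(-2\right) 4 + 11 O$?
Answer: $-19$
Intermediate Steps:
$\left(-2\right) 4 + 11 O = \left(-2\right) 4 + 11 \left(-1\right) = -8 - 11 = -19$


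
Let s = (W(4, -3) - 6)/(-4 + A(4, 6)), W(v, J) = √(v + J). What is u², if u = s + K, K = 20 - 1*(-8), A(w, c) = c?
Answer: 2601/4 ≈ 650.25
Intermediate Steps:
W(v, J) = √(J + v)
s = -5/2 (s = (√(-3 + 4) - 6)/(-4 + 6) = (√1 - 6)/2 = (1 - 6)*(½) = -5*½ = -5/2 ≈ -2.5000)
K = 28 (K = 20 + 8 = 28)
u = 51/2 (u = -5/2 + 28 = 51/2 ≈ 25.500)
u² = (51/2)² = 2601/4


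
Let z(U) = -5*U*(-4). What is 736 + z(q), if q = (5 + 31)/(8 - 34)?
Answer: 9208/13 ≈ 708.31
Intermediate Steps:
q = -18/13 (q = 36/(-26) = 36*(-1/26) = -18/13 ≈ -1.3846)
z(U) = 20*U
736 + z(q) = 736 + 20*(-18/13) = 736 - 360/13 = 9208/13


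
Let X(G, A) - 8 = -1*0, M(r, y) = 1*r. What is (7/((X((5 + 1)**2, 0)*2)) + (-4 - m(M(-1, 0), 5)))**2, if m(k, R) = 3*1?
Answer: 11025/256 ≈ 43.066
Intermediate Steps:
M(r, y) = r
X(G, A) = 8 (X(G, A) = 8 - 1*0 = 8 + 0 = 8)
m(k, R) = 3
(7/((X((5 + 1)**2, 0)*2)) + (-4 - m(M(-1, 0), 5)))**2 = (7/((8*2)) + (-4 - 1*3))**2 = (7/16 + (-4 - 3))**2 = (7*(1/16) - 7)**2 = (7/16 - 7)**2 = (-105/16)**2 = 11025/256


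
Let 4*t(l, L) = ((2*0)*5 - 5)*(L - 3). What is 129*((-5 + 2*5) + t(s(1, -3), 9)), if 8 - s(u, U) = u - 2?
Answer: -645/2 ≈ -322.50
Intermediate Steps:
s(u, U) = 10 - u (s(u, U) = 8 - (u - 2) = 8 - (-2 + u) = 8 + (2 - u) = 10 - u)
t(l, L) = 15/4 - 5*L/4 (t(l, L) = (((2*0)*5 - 5)*(L - 3))/4 = ((0*5 - 5)*(-3 + L))/4 = ((0 - 5)*(-3 + L))/4 = (-5*(-3 + L))/4 = (15 - 5*L)/4 = 15/4 - 5*L/4)
129*((-5 + 2*5) + t(s(1, -3), 9)) = 129*((-5 + 2*5) + (15/4 - 5/4*9)) = 129*((-5 + 10) + (15/4 - 45/4)) = 129*(5 - 15/2) = 129*(-5/2) = -645/2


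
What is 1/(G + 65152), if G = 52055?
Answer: 1/117207 ≈ 8.5319e-6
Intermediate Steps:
1/(G + 65152) = 1/(52055 + 65152) = 1/117207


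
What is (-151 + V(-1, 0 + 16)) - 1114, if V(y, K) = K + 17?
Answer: -1232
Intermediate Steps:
V(y, K) = 17 + K
(-151 + V(-1, 0 + 16)) - 1114 = (-151 + (17 + (0 + 16))) - 1114 = (-151 + (17 + 16)) - 1114 = (-151 + 33) - 1114 = -118 - 1114 = -1232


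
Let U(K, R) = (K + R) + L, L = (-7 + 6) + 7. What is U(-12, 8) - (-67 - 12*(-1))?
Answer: 57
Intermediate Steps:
L = 6 (L = -1 + 7 = 6)
U(K, R) = 6 + K + R (U(K, R) = (K + R) + 6 = 6 + K + R)
U(-12, 8) - (-67 - 12*(-1)) = (6 - 12 + 8) - (-67 - 12*(-1)) = 2 - (-67 - 1*(-12)) = 2 - (-67 + 12) = 2 - 1*(-55) = 2 + 55 = 57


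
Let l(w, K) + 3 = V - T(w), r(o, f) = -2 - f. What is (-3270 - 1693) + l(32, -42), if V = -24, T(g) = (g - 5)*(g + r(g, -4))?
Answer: -5908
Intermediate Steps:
T(g) = (-5 + g)*(2 + g) (T(g) = (g - 5)*(g + (-2 - 1*(-4))) = (-5 + g)*(g + (-2 + 4)) = (-5 + g)*(g + 2) = (-5 + g)*(2 + g))
l(w, K) = -17 - w² + 3*w (l(w, K) = -3 + (-24 - (-10 + w² - 3*w)) = -3 + (-24 + (10 - w² + 3*w)) = -3 + (-14 - w² + 3*w) = -17 - w² + 3*w)
(-3270 - 1693) + l(32, -42) = (-3270 - 1693) + (-17 - 1*32² + 3*32) = -4963 + (-17 - 1*1024 + 96) = -4963 + (-17 - 1024 + 96) = -4963 - 945 = -5908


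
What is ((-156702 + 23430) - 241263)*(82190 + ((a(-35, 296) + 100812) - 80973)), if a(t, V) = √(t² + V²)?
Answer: -38213431515 - 374535*√88841 ≈ -3.8325e+10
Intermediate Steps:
a(t, V) = √(V² + t²)
((-156702 + 23430) - 241263)*(82190 + ((a(-35, 296) + 100812) - 80973)) = ((-156702 + 23430) - 241263)*(82190 + ((√(296² + (-35)²) + 100812) - 80973)) = (-133272 - 241263)*(82190 + ((√(87616 + 1225) + 100812) - 80973)) = -374535*(82190 + ((√88841 + 100812) - 80973)) = -374535*(82190 + ((100812 + √88841) - 80973)) = -374535*(82190 + (19839 + √88841)) = -374535*(102029 + √88841) = -38213431515 - 374535*√88841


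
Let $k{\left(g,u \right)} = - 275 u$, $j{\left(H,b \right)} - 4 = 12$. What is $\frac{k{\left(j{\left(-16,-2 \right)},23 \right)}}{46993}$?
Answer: $- \frac{6325}{46993} \approx -0.13459$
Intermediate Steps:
$j{\left(H,b \right)} = 16$ ($j{\left(H,b \right)} = 4 + 12 = 16$)
$\frac{k{\left(j{\left(-16,-2 \right)},23 \right)}}{46993} = \frac{\left(-275\right) 23}{46993} = \left(-6325\right) \frac{1}{46993} = - \frac{6325}{46993}$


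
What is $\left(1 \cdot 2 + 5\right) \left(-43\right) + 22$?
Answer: $-279$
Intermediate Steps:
$\left(1 \cdot 2 + 5\right) \left(-43\right) + 22 = \left(2 + 5\right) \left(-43\right) + 22 = 7 \left(-43\right) + 22 = -301 + 22 = -279$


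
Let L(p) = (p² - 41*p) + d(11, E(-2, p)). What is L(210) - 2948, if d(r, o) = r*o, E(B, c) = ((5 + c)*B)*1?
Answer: 27812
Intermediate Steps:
E(B, c) = B*(5 + c) (E(B, c) = (B*(5 + c))*1 = B*(5 + c))
d(r, o) = o*r
L(p) = -110 + p² - 63*p (L(p) = (p² - 41*p) - 2*(5 + p)*11 = (p² - 41*p) + (-10 - 2*p)*11 = (p² - 41*p) + (-110 - 22*p) = -110 + p² - 63*p)
L(210) - 2948 = (-110 + 210² - 63*210) - 2948 = (-110 + 44100 - 13230) - 2948 = 30760 - 2948 = 27812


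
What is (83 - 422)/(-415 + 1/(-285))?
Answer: 96615/118276 ≈ 0.81686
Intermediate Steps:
(83 - 422)/(-415 + 1/(-285)) = -339/(-415 - 1/285) = -339/(-118276/285) = -339*(-285/118276) = 96615/118276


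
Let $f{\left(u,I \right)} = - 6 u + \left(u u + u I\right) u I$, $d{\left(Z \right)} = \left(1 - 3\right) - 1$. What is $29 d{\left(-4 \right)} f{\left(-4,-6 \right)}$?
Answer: $-85608$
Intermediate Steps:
$d{\left(Z \right)} = -3$ ($d{\left(Z \right)} = -2 - 1 = -3$)
$f{\left(u,I \right)} = - 6 u + I u \left(u^{2} + I u\right)$ ($f{\left(u,I \right)} = - 6 u + \left(u^{2} + I u\right) u I = - 6 u + u \left(u^{2} + I u\right) I = - 6 u + I u \left(u^{2} + I u\right)$)
$29 d{\left(-4 \right)} f{\left(-4,-6 \right)} = 29 \left(-3\right) \left(- 4 \left(-6 - 6 \left(-4\right)^{2} - 4 \left(-6\right)^{2}\right)\right) = - 87 \left(- 4 \left(-6 - 96 - 144\right)\right) = - 87 \left(\left(-4\right) \left(-246\right)\right) = \left(-87\right) 984 = -85608$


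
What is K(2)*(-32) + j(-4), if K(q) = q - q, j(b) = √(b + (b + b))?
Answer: 2*I*√3 ≈ 3.4641*I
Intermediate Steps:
j(b) = √3*√b (j(b) = √(b + 2*b) = √(3*b) = √3*√b)
K(q) = 0
K(2)*(-32) + j(-4) = 0*(-32) + √3*√(-4) = 0 + √3*(2*I) = 0 + 2*I*√3 = 2*I*√3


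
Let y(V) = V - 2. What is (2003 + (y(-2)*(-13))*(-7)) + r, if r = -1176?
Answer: 463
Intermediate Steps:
y(V) = -2 + V
(2003 + (y(-2)*(-13))*(-7)) + r = (2003 + ((-2 - 2)*(-13))*(-7)) - 1176 = (2003 - 4*(-13)*(-7)) - 1176 = (2003 + 52*(-7)) - 1176 = (2003 - 364) - 1176 = 1639 - 1176 = 463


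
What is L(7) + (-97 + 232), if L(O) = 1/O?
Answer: 946/7 ≈ 135.14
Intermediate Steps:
L(7) + (-97 + 232) = 1/7 + (-97 + 232) = 1/7 + 135 = 946/7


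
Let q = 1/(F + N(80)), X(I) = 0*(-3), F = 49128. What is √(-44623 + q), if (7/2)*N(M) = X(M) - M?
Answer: I*√1318101367725614/171868 ≈ 211.24*I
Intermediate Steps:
X(I) = 0
N(M) = -2*M/7 (N(M) = 2*(0 - M)/7 = 2*(-M)/7 = -2*M/7)
q = 7/343736 (q = 1/(49128 - 2/7*80) = 1/(49128 - 160/7) = 1/(343736/7) = 7/343736 ≈ 2.0364e-5)
√(-44623 + q) = √(-44623 + 7/343736) = √(-15338531521/343736) = I*√1318101367725614/171868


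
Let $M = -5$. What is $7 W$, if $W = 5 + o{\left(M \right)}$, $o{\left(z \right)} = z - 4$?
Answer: $-28$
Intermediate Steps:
$o{\left(z \right)} = -4 + z$
$W = -4$ ($W = 5 - 9 = -4$)
$7 W = 7 \left(-4\right) = -28$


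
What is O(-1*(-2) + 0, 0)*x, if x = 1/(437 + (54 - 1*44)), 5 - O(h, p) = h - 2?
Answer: 5/447 ≈ 0.011186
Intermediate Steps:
O(h, p) = 7 - h (O(h, p) = 5 - (h - 2) = 5 - (-2 + h) = 5 + (2 - h) = 7 - h)
x = 1/447 (x = 1/(437 + (54 - 44)) = 1/(437 + 10) = 1/447 ≈ 0.0022371)
O(-1*(-2) + 0, 0)*x = (7 - (-1*(-2) + 0))*(1/447) = (7 - (2 + 0))*(1/447) = (7 - 1*2)*(1/447) = (7 - 2)*(1/447) = 5*(1/447) = 5/447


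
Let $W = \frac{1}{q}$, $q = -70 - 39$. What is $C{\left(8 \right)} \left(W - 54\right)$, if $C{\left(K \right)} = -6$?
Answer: $\frac{35322}{109} \approx 324.06$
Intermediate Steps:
$q = -109$
$W = - \frac{1}{109}$ ($W = \frac{1}{-109} = - \frac{1}{109} \approx -0.0091743$)
$C{\left(8 \right)} \left(W - 54\right) = - 6 \left(- \frac{1}{109} - 54\right) = \left(-6\right) \left(- \frac{5887}{109}\right) = \frac{35322}{109}$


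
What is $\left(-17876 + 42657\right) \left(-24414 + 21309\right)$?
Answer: $-76945005$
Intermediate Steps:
$\left(-17876 + 42657\right) \left(-24414 + 21309\right) = 24781 \left(-3105\right) = -76945005$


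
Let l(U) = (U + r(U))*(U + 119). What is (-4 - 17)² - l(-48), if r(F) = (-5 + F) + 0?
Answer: 7612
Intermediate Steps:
r(F) = -5 + F
l(U) = (-5 + 2*U)*(119 + U) (l(U) = (U + (-5 + U))*(U + 119) = (-5 + 2*U)*(119 + U))
(-4 - 17)² - l(-48) = (-4 - 17)² - (-595 + 2*(-48)² + 233*(-48)) = (-21)² - (-595 + 2*2304 - 11184) = 441 - (-595 + 4608 - 11184) = 441 - 1*(-7171) = 441 + 7171 = 7612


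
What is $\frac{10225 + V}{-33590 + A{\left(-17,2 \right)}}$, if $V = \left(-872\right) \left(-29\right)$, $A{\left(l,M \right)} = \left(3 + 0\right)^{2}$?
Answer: $- \frac{35513}{33581} \approx -1.0575$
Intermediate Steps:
$A{\left(l,M \right)} = 9$ ($A{\left(l,M \right)} = 3^{2} = 9$)
$V = 25288$
$\frac{10225 + V}{-33590 + A{\left(-17,2 \right)}} = \frac{10225 + 25288}{-33590 + 9} = \frac{35513}{-33581} = 35513 \left(- \frac{1}{33581}\right) = - \frac{35513}{33581}$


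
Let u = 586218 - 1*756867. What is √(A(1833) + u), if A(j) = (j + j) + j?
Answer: 15*I*√734 ≈ 406.39*I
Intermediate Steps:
u = -170649 (u = 586218 - 756867 = -170649)
A(j) = 3*j (A(j) = 2*j + j = 3*j)
√(A(1833) + u) = √(3*1833 - 170649) = √(5499 - 170649) = √(-165150) = 15*I*√734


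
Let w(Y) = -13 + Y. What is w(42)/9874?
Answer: 29/9874 ≈ 0.0029370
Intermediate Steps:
w(42)/9874 = (-13 + 42)/9874 = 29*(1/9874) = 29/9874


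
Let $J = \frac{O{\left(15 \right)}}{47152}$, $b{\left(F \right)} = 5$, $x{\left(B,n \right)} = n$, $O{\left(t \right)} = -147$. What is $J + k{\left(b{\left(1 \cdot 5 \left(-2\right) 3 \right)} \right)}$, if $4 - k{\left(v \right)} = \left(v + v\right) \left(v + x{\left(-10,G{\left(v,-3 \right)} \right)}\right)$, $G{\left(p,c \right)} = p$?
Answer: $- \frac{646677}{6736} \approx -96.003$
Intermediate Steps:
$k{\left(v \right)} = 4 - 4 v^{2}$ ($k{\left(v \right)} = 4 - \left(v + v\right) \left(v + v\right) = 4 - 2 v 2 v = 4 - 4 v^{2}$)
$J = - \frac{21}{6736}$ ($J = - \frac{147}{47152} = \left(-147\right) \frac{1}{47152} = - \frac{21}{6736} \approx -0.0031176$)
$J + k{\left(b{\left(1 \cdot 5 \left(-2\right) 3 \right)} \right)} = - \frac{21}{6736} + \left(4 - 4 \cdot 5^{2}\right) = - \frac{21}{6736} + \left(4 - 100\right) = - \frac{21}{6736} - 96 = - \frac{646677}{6736}$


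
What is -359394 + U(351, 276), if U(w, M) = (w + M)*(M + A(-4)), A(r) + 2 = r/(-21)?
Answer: -1312336/7 ≈ -1.8748e+5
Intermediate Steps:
A(r) = -2 - r/21 (A(r) = -2 + r/(-21) = -2 + r*(-1/21) = -2 - r/21)
U(w, M) = (-38/21 + M)*(M + w) (U(w, M) = (w + M)*(M + (-2 - 1/21*(-4))) = (M + w)*(M + (-2 + 4/21)) = (M + w)*(M - 38/21) = (M + w)*(-38/21 + M) = (-38/21 + M)*(M + w))
-359394 + U(351, 276) = -359394 + (276² - 38/21*276 - 38/21*351 + 276*351) = -359394 + (76176 - 3496/7 - 4446/7 + 96876) = -359394 + 1203422/7 = -1312336/7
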